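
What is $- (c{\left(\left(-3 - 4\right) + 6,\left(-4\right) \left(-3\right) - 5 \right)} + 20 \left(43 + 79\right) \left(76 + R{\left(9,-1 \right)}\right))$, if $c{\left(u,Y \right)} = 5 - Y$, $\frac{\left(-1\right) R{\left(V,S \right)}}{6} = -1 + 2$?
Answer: $-170798$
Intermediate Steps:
$R{\left(V,S \right)} = -6$ ($R{\left(V,S \right)} = - 6 \left(-1 + 2\right) = \left(-6\right) 1 = -6$)
$- (c{\left(\left(-3 - 4\right) + 6,\left(-4\right) \left(-3\right) - 5 \right)} + 20 \left(43 + 79\right) \left(76 + R{\left(9,-1 \right)}\right)) = - (\left(5 - \left(\left(-4\right) \left(-3\right) - 5\right)\right) + 20 \left(43 + 79\right) \left(76 - 6\right)) = - (\left(5 - \left(12 - 5\right)\right) + 20 \cdot 122 \cdot 70) = - (\left(5 - 7\right) + 20 \cdot 8540) = - (\left(5 - 7\right) + 170800) = - (-2 + 170800) = \left(-1\right) 170798 = -170798$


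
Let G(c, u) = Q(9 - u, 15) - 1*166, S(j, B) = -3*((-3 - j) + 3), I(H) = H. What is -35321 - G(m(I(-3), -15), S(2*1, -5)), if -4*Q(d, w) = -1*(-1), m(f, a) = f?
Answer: -140619/4 ≈ -35155.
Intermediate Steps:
Q(d, w) = -¼ (Q(d, w) = -(-1)*(-1)/4 = -¼*1 = -¼)
S(j, B) = 3*j (S(j, B) = -(-3)*j = 3*j)
G(c, u) = -665/4 (G(c, u) = -¼ - 1*166 = -¼ - 166 = -665/4)
-35321 - G(m(I(-3), -15), S(2*1, -5)) = -35321 - 1*(-665/4) = -35321 + 665/4 = -140619/4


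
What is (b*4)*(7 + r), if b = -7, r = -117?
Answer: 3080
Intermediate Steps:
(b*4)*(7 + r) = (-7*4)*(7 - 117) = -28*(-110) = 3080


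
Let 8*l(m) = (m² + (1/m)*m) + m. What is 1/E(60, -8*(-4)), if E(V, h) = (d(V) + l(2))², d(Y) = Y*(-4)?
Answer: 64/3659569 ≈ 1.7488e-5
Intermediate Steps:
l(m) = ⅛ + m/8 + m²/8 (l(m) = ((m² + (1/m)*m) + m)/8 = ((m² + m/m) + m)/8 = ((m² + 1) + m)/8 = ((1 + m²) + m)/8 = (1 + m + m²)/8 = ⅛ + m/8 + m²/8)
d(Y) = -4*Y
E(V, h) = (7/8 - 4*V)² (E(V, h) = (-4*V + (⅛ + (⅛)*2 + (⅛)*2²))² = (-4*V + (⅛ + ¼ + (⅛)*4))² = (-4*V + (⅛ + ¼ + ½))² = (-4*V + 7/8)² = (7/8 - 4*V)²)
1/E(60, -8*(-4)) = 1/((-7 + 32*60)²/64) = 1/((-7 + 1920)²/64) = 1/((1/64)*1913²) = 1/((1/64)*3659569) = 1/(3659569/64) = 64/3659569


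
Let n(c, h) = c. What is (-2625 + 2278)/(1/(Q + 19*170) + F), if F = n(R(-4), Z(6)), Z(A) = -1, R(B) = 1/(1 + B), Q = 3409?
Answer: 2303733/2212 ≈ 1041.5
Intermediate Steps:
F = -⅓ (F = 1/(1 - 4) = 1/(-3) = -⅓ ≈ -0.33333)
(-2625 + 2278)/(1/(Q + 19*170) + F) = (-2625 + 2278)/(1/(3409 + 19*170) - ⅓) = -347/(1/(3409 + 3230) - ⅓) = -347/(1/6639 - ⅓) = -347/(-2212/6639) = -347*(-6639/2212) = 2303733/2212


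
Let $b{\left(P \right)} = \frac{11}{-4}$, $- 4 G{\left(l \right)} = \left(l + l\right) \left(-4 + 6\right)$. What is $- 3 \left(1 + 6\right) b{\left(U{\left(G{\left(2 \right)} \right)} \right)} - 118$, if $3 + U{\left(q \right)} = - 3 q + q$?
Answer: $- \frac{241}{4} \approx -60.25$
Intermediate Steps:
$G{\left(l \right)} = - l$ ($G{\left(l \right)} = - \frac{\left(l + l\right) \left(-4 + 6\right)}{4} = - \frac{2 l 2}{4} = - \frac{4 l}{4} = - l$)
$U{\left(q \right)} = -3 - 2 q$ ($U{\left(q \right)} = -3 + \left(- 3 q + q\right) = -3 - 2 q$)
$b{\left(P \right)} = - \frac{11}{4}$ ($b{\left(P \right)} = 11 \left(- \frac{1}{4}\right) = - \frac{11}{4}$)
$- 3 \left(1 + 6\right) b{\left(U{\left(G{\left(2 \right)} \right)} \right)} - 118 = - 3 \left(1 + 6\right) \left(- \frac{11}{4}\right) - 118 = \left(-3\right) 7 \left(- \frac{11}{4}\right) - 118 = \left(-21\right) \left(- \frac{11}{4}\right) - 118 = \frac{231}{4} - 118 = - \frac{241}{4}$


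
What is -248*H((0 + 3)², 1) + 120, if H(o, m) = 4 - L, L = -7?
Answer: -2608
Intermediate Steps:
H(o, m) = 11 (H(o, m) = 4 - 1*(-7) = 4 + 7 = 11)
-248*H((0 + 3)², 1) + 120 = -248*11 + 120 = -2728 + 120 = -2608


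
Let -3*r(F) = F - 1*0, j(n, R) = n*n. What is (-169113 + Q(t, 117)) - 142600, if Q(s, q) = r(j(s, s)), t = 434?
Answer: -1123495/3 ≈ -3.7450e+5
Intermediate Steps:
j(n, R) = n**2
r(F) = -F/3 (r(F) = -(F - 1*0)/3 = -(F + 0)/3 = -F/3)
Q(s, q) = -s**2/3
(-169113 + Q(t, 117)) - 142600 = (-169113 - 1/3*434**2) - 142600 = (-169113 - 1/3*188356) - 142600 = (-169113 - 188356/3) - 142600 = -695695/3 - 142600 = -1123495/3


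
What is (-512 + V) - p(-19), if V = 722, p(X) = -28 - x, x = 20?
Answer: 258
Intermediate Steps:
p(X) = -48 (p(X) = -28 - 1*20 = -28 - 20 = -48)
(-512 + V) - p(-19) = (-512 + 722) - 1*(-48) = 210 + 48 = 258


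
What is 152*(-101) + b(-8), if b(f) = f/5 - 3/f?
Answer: -614129/40 ≈ -15353.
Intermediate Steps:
b(f) = -3/f + f/5 (b(f) = f*(⅕) - 3/f = f/5 - 3/f = -3/f + f/5)
152*(-101) + b(-8) = 152*(-101) + (-3/(-8) + (⅕)*(-8)) = -15352 + (-3*(-⅛) - 8/5) = -15352 + (3/8 - 8/5) = -15352 - 49/40 = -614129/40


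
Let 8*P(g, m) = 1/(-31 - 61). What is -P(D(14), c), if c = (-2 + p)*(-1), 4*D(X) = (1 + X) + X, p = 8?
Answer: 1/736 ≈ 0.0013587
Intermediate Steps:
D(X) = ¼ + X/2 (D(X) = ((1 + X) + X)/4 = (1 + 2*X)/4 = ¼ + X/2)
c = -6 (c = (-2 + 8)*(-1) = 6*(-1) = -6)
P(g, m) = -1/736 (P(g, m) = 1/(8*(-31 - 61)) = (⅛)/(-92) = (⅛)*(-1/92) = -1/736)
-P(D(14), c) = -1*(-1/736) = 1/736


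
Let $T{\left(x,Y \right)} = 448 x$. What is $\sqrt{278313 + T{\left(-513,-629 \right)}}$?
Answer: $\sqrt{48489} \approx 220.2$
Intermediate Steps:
$\sqrt{278313 + T{\left(-513,-629 \right)}} = \sqrt{278313 + 448 \left(-513\right)} = \sqrt{278313 - 229824} = \sqrt{48489}$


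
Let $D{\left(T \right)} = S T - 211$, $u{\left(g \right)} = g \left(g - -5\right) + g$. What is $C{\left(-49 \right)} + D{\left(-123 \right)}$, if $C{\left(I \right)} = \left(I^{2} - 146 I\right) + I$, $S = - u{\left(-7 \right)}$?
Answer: $10156$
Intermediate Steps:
$u{\left(g \right)} = g + g \left(5 + g\right)$ ($u{\left(g \right)} = g \left(g + 5\right) + g = g \left(5 + g\right) + g = g + g \left(5 + g\right)$)
$S = -7$ ($S = - \left(-7\right) \left(6 - 7\right) = - \left(-7\right) \left(-1\right) = \left(-1\right) 7 = -7$)
$D{\left(T \right)} = -211 - 7 T$ ($D{\left(T \right)} = - 7 T - 211 = -211 - 7 T$)
$C{\left(I \right)} = I^{2} - 145 I$
$C{\left(-49 \right)} + D{\left(-123 \right)} = - 49 \left(-145 - 49\right) - -650 = \left(-49\right) \left(-194\right) + \left(-211 + 861\right) = 9506 + 650 = 10156$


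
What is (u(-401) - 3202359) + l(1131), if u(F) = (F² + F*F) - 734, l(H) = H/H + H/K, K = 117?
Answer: -8644441/3 ≈ -2.8815e+6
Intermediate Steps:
l(H) = 1 + H/117 (l(H) = H/H + H/117 = 1 + H*(1/117) = 1 + H/117)
u(F) = -734 + 2*F² (u(F) = (F² + F²) - 734 = 2*F² - 734 = -734 + 2*F²)
(u(-401) - 3202359) + l(1131) = ((-734 + 2*(-401)²) - 3202359) + (1 + (1/117)*1131) = ((-734 + 2*160801) - 3202359) + (1 + 29/3) = ((-734 + 321602) - 3202359) + 32/3 = (320868 - 3202359) + 32/3 = -2881491 + 32/3 = -8644441/3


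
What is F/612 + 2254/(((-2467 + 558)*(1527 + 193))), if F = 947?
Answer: 8445859/5460570 ≈ 1.5467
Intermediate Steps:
F/612 + 2254/(((-2467 + 558)*(1527 + 193))) = 947/612 + 2254/(((-2467 + 558)*(1527 + 193))) = 947*(1/612) + 2254/((-1909*1720)) = 947/612 + 2254/(-3283480) = 947/612 + 2254*(-1/3283480) = 947/612 - 49/71380 = 8445859/5460570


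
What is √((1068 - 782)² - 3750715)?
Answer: I*√3668919 ≈ 1915.4*I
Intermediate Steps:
√((1068 - 782)² - 3750715) = √(286² - 3750715) = √(81796 - 3750715) = √(-3668919) = I*√3668919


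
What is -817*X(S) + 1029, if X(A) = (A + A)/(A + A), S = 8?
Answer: 212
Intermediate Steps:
X(A) = 1 (X(A) = (2*A)/((2*A)) = (2*A)*(1/(2*A)) = 1)
-817*X(S) + 1029 = -817*1 + 1029 = -817 + 1029 = 212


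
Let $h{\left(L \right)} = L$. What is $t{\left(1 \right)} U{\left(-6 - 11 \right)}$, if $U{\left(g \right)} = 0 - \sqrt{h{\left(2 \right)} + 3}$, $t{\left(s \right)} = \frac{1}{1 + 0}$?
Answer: $- \sqrt{5} \approx -2.2361$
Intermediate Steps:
$t{\left(s \right)} = 1$ ($t{\left(s \right)} = 1^{-1} = 1$)
$U{\left(g \right)} = - \sqrt{5}$ ($U{\left(g \right)} = 0 - \sqrt{2 + 3} = 0 - \sqrt{5} = - \sqrt{5}$)
$t{\left(1 \right)} U{\left(-6 - 11 \right)} = 1 \left(- \sqrt{5}\right) = - \sqrt{5}$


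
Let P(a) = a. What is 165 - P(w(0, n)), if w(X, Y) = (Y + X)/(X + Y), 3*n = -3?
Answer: 164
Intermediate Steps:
n = -1 (n = (1/3)*(-3) = -1)
w(X, Y) = 1 (w(X, Y) = (X + Y)/(X + Y) = 1)
165 - P(w(0, n)) = 165 - 1*1 = 165 - 1 = 164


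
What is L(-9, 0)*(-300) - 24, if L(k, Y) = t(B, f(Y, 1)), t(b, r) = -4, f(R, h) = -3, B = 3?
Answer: 1176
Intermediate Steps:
L(k, Y) = -4
L(-9, 0)*(-300) - 24 = -4*(-300) - 24 = 1200 - 24 = 1176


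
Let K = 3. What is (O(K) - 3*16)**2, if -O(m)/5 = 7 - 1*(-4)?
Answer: 10609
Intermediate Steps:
O(m) = -55 (O(m) = -5*(7 - 1*(-4)) = -5*(7 + 4) = -5*11 = -55)
(O(K) - 3*16)**2 = (-55 - 3*16)**2 = (-55 - 48)**2 = (-103)**2 = 10609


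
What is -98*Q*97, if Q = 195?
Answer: -1853670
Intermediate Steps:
-98*Q*97 = -98*195*97 = -19110*97 = -1853670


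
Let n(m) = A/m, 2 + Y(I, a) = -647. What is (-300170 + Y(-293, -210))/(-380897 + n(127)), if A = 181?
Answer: 38204013/48373738 ≈ 0.78977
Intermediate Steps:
Y(I, a) = -649 (Y(I, a) = -2 - 647 = -649)
n(m) = 181/m
(-300170 + Y(-293, -210))/(-380897 + n(127)) = (-300170 - 649)/(-380897 + 181/127) = -300819/(-380897 + 181*(1/127)) = -300819/(-380897 + 181/127) = -300819/(-48373738/127) = -300819*(-127/48373738) = 38204013/48373738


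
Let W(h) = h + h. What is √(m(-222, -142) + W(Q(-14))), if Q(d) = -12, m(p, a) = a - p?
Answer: 2*√14 ≈ 7.4833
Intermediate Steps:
W(h) = 2*h
√(m(-222, -142) + W(Q(-14))) = √((-142 - 1*(-222)) + 2*(-12)) = √((-142 + 222) - 24) = √(80 - 24) = √56 = 2*√14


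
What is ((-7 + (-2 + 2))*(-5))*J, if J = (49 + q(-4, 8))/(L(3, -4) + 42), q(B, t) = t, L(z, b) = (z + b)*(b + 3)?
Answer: 1995/43 ≈ 46.395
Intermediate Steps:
L(z, b) = (3 + b)*(b + z) (L(z, b) = (b + z)*(3 + b) = (3 + b)*(b + z))
J = 57/43 (J = (49 + 8)/(((-4)**2 + 3*(-4) + 3*3 - 4*3) + 42) = 57/((16 - 12 + 9 - 12) + 42) = 57/(1 + 42) = 57/43 ≈ 1.3256)
((-7 + (-2 + 2))*(-5))*J = ((-7 + (-2 + 2))*(-5))*(57/43) = ((-7 + 0)*(-5))*(57/43) = -7*(-5)*(57/43) = 35*(57/43) = 1995/43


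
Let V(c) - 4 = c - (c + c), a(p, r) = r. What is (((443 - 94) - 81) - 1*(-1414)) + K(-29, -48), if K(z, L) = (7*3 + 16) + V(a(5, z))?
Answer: 1752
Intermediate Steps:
V(c) = 4 - c (V(c) = 4 + (c - (c + c)) = 4 + (c - 2*c) = 4 - c)
K(z, L) = 41 - z (K(z, L) = (7*3 + 16) + (4 - z) = (21 + 16) + (4 - z) = 37 + (4 - z) = 41 - z)
(((443 - 94) - 81) - 1*(-1414)) + K(-29, -48) = (((443 - 94) - 81) - 1*(-1414)) + (41 - 1*(-29)) = ((349 - 81) + 1414) + (41 + 29) = (268 + 1414) + 70 = 1682 + 70 = 1752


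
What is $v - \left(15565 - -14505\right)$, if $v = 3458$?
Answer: $-26612$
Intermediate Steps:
$v - \left(15565 - -14505\right) = 3458 - \left(15565 - -14505\right) = 3458 - \left(15565 + 14505\right) = 3458 - 30070 = -26612$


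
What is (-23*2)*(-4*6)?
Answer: 1104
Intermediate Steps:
(-23*2)*(-4*6) = -46*(-24) = 1104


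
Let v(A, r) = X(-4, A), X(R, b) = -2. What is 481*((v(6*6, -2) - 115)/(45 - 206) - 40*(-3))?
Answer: 9349197/161 ≈ 58070.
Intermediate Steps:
v(A, r) = -2
481*((v(6*6, -2) - 115)/(45 - 206) - 40*(-3)) = 481*((-2 - 115)/(45 - 206) - 40*(-3)) = 481*(-117/(-161) + 120) = 481*(-117*(-1/161) + 120) = 481*(117/161 + 120) = 481*(19437/161) = 9349197/161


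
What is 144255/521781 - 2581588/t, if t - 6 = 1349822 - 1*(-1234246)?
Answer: -162376328893/224720119299 ≈ -0.72257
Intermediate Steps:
t = 2584074 (t = 6 + (1349822 - 1*(-1234246)) = 6 + (1349822 + 1234246) = 6 + 2584068 = 2584074)
144255/521781 - 2581588/t = 144255/521781 - 2581588/2584074 = 144255*(1/521781) - 2581588*1/2584074 = 48085/173927 - 1290794/1292037 = -162376328893/224720119299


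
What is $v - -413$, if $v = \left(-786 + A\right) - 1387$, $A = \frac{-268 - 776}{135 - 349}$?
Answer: $- \frac{187798}{107} \approx -1755.1$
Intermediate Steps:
$A = \frac{522}{107}$ ($A = - \frac{1044}{-214} = \left(-1044\right) \left(- \frac{1}{214}\right) = \frac{522}{107} \approx 4.8785$)
$v = - \frac{231989}{107}$ ($v = \left(-786 + \frac{522}{107}\right) - 1387 = - \frac{83580}{107} - 1387 = - \frac{231989}{107} \approx -2168.1$)
$v - -413 = - \frac{231989}{107} - -413 = - \frac{231989}{107} + 413 = - \frac{187798}{107}$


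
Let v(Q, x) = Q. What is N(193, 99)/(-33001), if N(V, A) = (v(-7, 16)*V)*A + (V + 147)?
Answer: 133409/33001 ≈ 4.0426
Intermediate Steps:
N(V, A) = 147 + V - 7*A*V (N(V, A) = (-7*V)*A + (V + 147) = -7*A*V + (147 + V) = 147 + V - 7*A*V)
N(193, 99)/(-33001) = (147 + 193 - 7*99*193)/(-33001) = (147 + 193 - 133749)*(-1/33001) = -133409*(-1/33001) = 133409/33001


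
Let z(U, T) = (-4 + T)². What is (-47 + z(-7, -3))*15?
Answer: 30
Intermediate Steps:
(-47 + z(-7, -3))*15 = (-47 + (-4 - 3)²)*15 = (-47 + (-7)²)*15 = (-47 + 49)*15 = 2*15 = 30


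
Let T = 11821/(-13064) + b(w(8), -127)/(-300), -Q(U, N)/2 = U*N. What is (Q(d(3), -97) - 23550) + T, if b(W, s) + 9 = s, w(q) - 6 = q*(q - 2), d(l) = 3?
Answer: -22504488799/979800 ≈ -22968.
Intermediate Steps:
Q(U, N) = -2*N*U (Q(U, N) = -2*U*N = -2*N*U)
w(q) = 6 + q*(-2 + q) (w(q) = 6 + q*(q - 2) = 6 + q*(-2 + q))
b(W, s) = -9 + s
T = -442399/979800 (T = 11821/(-13064) + (-9 - 127)/(-300) = 11821*(-1/13064) - 136*(-1/300) = -11821/13064 + 34/75 = -442399/979800 ≈ -0.45152)
(Q(d(3), -97) - 23550) + T = (-2*(-97)*3 - 23550) - 442399/979800 = (582 - 23550) - 442399/979800 = -22968 - 442399/979800 = -22504488799/979800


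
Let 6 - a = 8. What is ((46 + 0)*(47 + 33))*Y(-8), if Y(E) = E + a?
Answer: -36800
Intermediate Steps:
a = -2 (a = 6 - 1*8 = 6 - 8 = -2)
Y(E) = -2 + E (Y(E) = E - 2 = -2 + E)
((46 + 0)*(47 + 33))*Y(-8) = ((46 + 0)*(47 + 33))*(-2 - 8) = (46*80)*(-10) = 3680*(-10) = -36800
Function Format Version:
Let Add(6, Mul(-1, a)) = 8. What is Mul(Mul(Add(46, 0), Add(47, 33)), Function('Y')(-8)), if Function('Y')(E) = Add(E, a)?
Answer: -36800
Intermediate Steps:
a = -2 (a = Add(6, Mul(-1, 8)) = Add(6, -8) = -2)
Function('Y')(E) = Add(-2, E) (Function('Y')(E) = Add(E, -2) = Add(-2, E))
Mul(Mul(Add(46, 0), Add(47, 33)), Function('Y')(-8)) = Mul(Mul(Add(46, 0), Add(47, 33)), Add(-2, -8)) = Mul(Mul(46, 80), -10) = Mul(3680, -10) = -36800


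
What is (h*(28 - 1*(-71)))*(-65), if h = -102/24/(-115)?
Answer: -21879/92 ≈ -237.82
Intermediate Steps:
h = 17/460 (h = -102*1/24*(-1/115) = -17/4*(-1/115) = 17/460 ≈ 0.036957)
(h*(28 - 1*(-71)))*(-65) = (17*(28 - 1*(-71))/460)*(-65) = (17*(28 + 71)/460)*(-65) = ((17/460)*99)*(-65) = (1683/460)*(-65) = -21879/92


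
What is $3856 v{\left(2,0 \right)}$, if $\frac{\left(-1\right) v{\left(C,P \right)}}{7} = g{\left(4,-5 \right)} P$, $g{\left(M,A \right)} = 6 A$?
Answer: $0$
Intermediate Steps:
$v{\left(C,P \right)} = 210 P$ ($v{\left(C,P \right)} = - 7 \cdot 6 \left(-5\right) P = - 7 \left(- 30 P\right) = 210 P$)
$3856 v{\left(2,0 \right)} = 3856 \cdot 210 \cdot 0 = 3856 \cdot 0 = 0$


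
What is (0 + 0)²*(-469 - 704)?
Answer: 0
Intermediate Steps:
(0 + 0)²*(-469 - 704) = 0²*(-1173) = 0*(-1173) = 0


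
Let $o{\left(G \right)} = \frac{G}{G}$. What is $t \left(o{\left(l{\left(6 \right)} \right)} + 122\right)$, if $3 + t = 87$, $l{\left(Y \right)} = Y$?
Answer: $10332$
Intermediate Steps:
$o{\left(G \right)} = 1$
$t = 84$ ($t = -3 + 87 = 84$)
$t \left(o{\left(l{\left(6 \right)} \right)} + 122\right) = 84 \left(1 + 122\right) = 84 \cdot 123 = 10332$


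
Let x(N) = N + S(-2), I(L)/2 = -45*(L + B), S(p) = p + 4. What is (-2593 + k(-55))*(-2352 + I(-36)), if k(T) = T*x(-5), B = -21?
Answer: -6744984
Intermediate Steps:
S(p) = 4 + p
I(L) = 1890 - 90*L (I(L) = 2*(-45*(L - 21)) = 2*(-45*(-21 + L)) = 2*(945 - 45*L) = 1890 - 90*L)
x(N) = 2 + N (x(N) = N + (4 - 2) = N + 2 = 2 + N)
k(T) = -3*T (k(T) = T*(2 - 5) = T*(-3) = -3*T)
(-2593 + k(-55))*(-2352 + I(-36)) = (-2593 - 3*(-55))*(-2352 + (1890 - 90*(-36))) = (-2593 + 165)*(-2352 + (1890 + 3240)) = -2428*(-2352 + 5130) = -2428*2778 = -6744984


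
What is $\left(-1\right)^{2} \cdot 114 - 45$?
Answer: $69$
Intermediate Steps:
$\left(-1\right)^{2} \cdot 114 - 45 = 1 \cdot 114 - 45 = 114 - 45 = 69$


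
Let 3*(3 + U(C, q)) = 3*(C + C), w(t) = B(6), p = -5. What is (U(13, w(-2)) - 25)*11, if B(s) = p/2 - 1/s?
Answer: -22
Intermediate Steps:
B(s) = -5/2 - 1/s
w(t) = -8/3 (w(t) = -5/2 - 1/6 = -5/2 - 1*⅙ = -5/2 - ⅙ = -8/3)
U(C, q) = -3 + 2*C (U(C, q) = -3 + (3*(C + C))/3 = -3 + (3*(2*C))/3 = -3 + (6*C)/3 = -3 + 2*C)
(U(13, w(-2)) - 25)*11 = ((-3 + 2*13) - 25)*11 = ((-3 + 26) - 25)*11 = (23 - 25)*11 = -2*11 = -22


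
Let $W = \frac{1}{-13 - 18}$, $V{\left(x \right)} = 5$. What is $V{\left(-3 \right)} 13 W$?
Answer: $- \frac{65}{31} \approx -2.0968$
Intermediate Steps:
$W = - \frac{1}{31}$ ($W = \frac{1}{-31} = - \frac{1}{31} \approx -0.032258$)
$V{\left(-3 \right)} 13 W = 5 \cdot 13 \left(- \frac{1}{31}\right) = 65 \left(- \frac{1}{31}\right) = - \frac{65}{31}$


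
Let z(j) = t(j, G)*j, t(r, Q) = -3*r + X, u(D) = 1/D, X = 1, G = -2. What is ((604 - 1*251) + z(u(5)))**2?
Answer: 77915929/625 ≈ 1.2467e+5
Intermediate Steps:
t(r, Q) = 1 - 3*r (t(r, Q) = -3*r + 1 = 1 - 3*r)
z(j) = j*(1 - 3*j) (z(j) = (1 - 3*j)*j = j*(1 - 3*j))
((604 - 1*251) + z(u(5)))**2 = ((604 - 1*251) + (1 - 3/5)/5)**2 = ((604 - 251) + (1 - 3*1/5)/5)**2 = (353 + (1 - 3/5)/5)**2 = (353 + (1/5)*(2/5))**2 = (353 + 2/25)**2 = (8827/25)**2 = 77915929/625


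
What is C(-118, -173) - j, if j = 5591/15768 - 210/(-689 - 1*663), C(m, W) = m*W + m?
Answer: 54083259643/2664792 ≈ 20296.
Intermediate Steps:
C(m, W) = m + W*m (C(m, W) = W*m + m = m + W*m)
j = 1358789/2664792 (j = 5591*(1/15768) - 210/(-689 - 663) = 5591/15768 - 210/(-1352) = 5591/15768 - 210*(-1/1352) = 5591/15768 + 105/676 = 1358789/2664792 ≈ 0.50990)
C(-118, -173) - j = -118*(1 - 173) - 1*1358789/2664792 = -118*(-172) - 1358789/2664792 = 20296 - 1358789/2664792 = 54083259643/2664792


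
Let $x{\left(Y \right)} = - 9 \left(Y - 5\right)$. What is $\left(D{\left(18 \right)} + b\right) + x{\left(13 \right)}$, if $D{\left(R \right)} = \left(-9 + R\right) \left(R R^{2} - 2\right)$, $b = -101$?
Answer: $52297$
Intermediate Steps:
$D{\left(R \right)} = \left(-9 + R\right) \left(-2 + R^{3}\right)$ ($D{\left(R \right)} = \left(-9 + R\right) \left(R^{3} - 2\right) = \left(-9 + R\right) \left(-2 + R^{3}\right)$)
$x{\left(Y \right)} = 45 - 9 Y$ ($x{\left(Y \right)} = - 9 \left(-5 + Y\right) = 45 - 9 Y$)
$\left(D{\left(18 \right)} + b\right) + x{\left(13 \right)} = \left(\left(18 + 18^{4} - 9 \cdot 18^{3} - 36\right) - 101\right) + \left(45 - 117\right) = \left(\left(18 + 104976 - 52488 - 36\right) - 101\right) + \left(45 - 117\right) = \left(\left(18 + 104976 - 52488 - 36\right) - 101\right) - 72 = \left(52470 - 101\right) - 72 = 52369 - 72 = 52297$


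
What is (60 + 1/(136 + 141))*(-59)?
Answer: -980639/277 ≈ -3540.2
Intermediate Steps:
(60 + 1/(136 + 141))*(-59) = (60 + 1/277)*(-59) = (16621/277)*(-59) = -980639/277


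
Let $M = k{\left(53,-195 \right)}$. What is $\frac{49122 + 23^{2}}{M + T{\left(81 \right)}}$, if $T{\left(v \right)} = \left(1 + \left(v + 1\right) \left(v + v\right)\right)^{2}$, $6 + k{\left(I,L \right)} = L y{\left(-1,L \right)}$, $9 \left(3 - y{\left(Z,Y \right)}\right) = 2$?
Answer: $\frac{3633}{12913952} \approx 0.00028132$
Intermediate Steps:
$y{\left(Z,Y \right)} = \frac{25}{9}$ ($y{\left(Z,Y \right)} = 3 - \frac{2}{9} = \frac{25}{9}$)
$k{\left(I,L \right)} = -6 + \frac{25 L}{9}$ ($k{\left(I,L \right)} = -6 + L \frac{25}{9} = -6 + \frac{25 L}{9}$)
$T{\left(v \right)} = \left(1 + 2 v \left(1 + v\right)\right)^{2}$ ($T{\left(v \right)} = \left(1 + \left(1 + v\right) 2 v\right)^{2} = \left(1 + 2 v \left(1 + v\right)\right)^{2}$)
$M = - \frac{1643}{3}$ ($M = -6 + \frac{25}{9} \left(-195\right) = -6 - \frac{1625}{3} = - \frac{1643}{3} \approx -547.67$)
$\frac{49122 + 23^{2}}{M + T{\left(81 \right)}} = \frac{49122 + 23^{2}}{- \frac{1643}{3} + \left(1 + 2 \cdot 81 + 2 \cdot 81^{2}\right)^{2}} = \frac{49122 + 529}{- \frac{1643}{3} + \left(1 + 162 + 2 \cdot 6561\right)^{2}} = \frac{49651}{- \frac{1643}{3} + \left(1 + 162 + 13122\right)^{2}} = \frac{49651}{- \frac{1643}{3} + 13285^{2}} = \frac{49651}{- \frac{1643}{3} + 176491225} = \frac{49651}{\frac{529472032}{3}} = 49651 \cdot \frac{3}{529472032} = \frac{3633}{12913952}$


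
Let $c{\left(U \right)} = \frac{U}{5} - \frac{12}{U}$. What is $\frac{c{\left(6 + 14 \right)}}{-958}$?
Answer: $- \frac{17}{4790} \approx -0.0035491$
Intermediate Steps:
$c{\left(U \right)} = - \frac{12}{U} + \frac{U}{5}$ ($c{\left(U \right)} = U \frac{1}{5} - \frac{12}{U} = \frac{U}{5} - \frac{12}{U} = - \frac{12}{U} + \frac{U}{5}$)
$\frac{c{\left(6 + 14 \right)}}{-958} = \frac{- \frac{12}{6 + 14} + \frac{6 + 14}{5}}{-958} = \left(- \frac{12}{20} + \frac{1}{5} \cdot 20\right) \left(- \frac{1}{958}\right) = \left(\left(-12\right) \frac{1}{20} + 4\right) \left(- \frac{1}{958}\right) = \left(- \frac{3}{5} + 4\right) \left(- \frac{1}{958}\right) = \frac{17}{5} \left(- \frac{1}{958}\right) = - \frac{17}{4790}$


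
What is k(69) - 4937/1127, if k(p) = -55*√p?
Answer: -4937/1127 - 55*√69 ≈ -461.25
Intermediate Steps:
k(69) - 4937/1127 = -55*√69 - 4937/1127 = -4937/1127 - 55*√69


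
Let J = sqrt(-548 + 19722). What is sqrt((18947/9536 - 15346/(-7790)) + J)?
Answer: sqrt(85293783684015 + 21555963265600*sqrt(19174))/4642840 ≈ 11.934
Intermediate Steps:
J = sqrt(19174) ≈ 138.47
sqrt((18947/9536 - 15346/(-7790)) + J) = sqrt((18947/9536 - 15346/(-7790)) + sqrt(19174)) = sqrt((18947*(1/9536) - 15346*(-1/7790)) + sqrt(19174)) = sqrt((18947/9536 + 7673/3895) + sqrt(19174)) = sqrt(146968293/37142720 + sqrt(19174))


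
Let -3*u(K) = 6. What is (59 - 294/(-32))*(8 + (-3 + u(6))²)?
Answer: 36003/16 ≈ 2250.2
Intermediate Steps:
u(K) = -2 (u(K) = -⅓*6 = -2)
(59 - 294/(-32))*(8 + (-3 + u(6))²) = (59 - 294/(-32))*(8 + (-3 - 2)²) = (59 - 294*(-1/32))*(8 + (-5)²) = (59 + 147/16)*(8 + 25) = (1091/16)*33 = 36003/16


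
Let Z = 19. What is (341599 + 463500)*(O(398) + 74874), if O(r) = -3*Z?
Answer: 60235091883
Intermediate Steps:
O(r) = -57 (O(r) = -3*19 = -57)
(341599 + 463500)*(O(398) + 74874) = (341599 + 463500)*(-57 + 74874) = 805099*74817 = 60235091883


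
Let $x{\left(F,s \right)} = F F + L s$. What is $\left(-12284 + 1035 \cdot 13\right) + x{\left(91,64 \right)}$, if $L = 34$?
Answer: $11628$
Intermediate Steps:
$x{\left(F,s \right)} = F^{2} + 34 s$ ($x{\left(F,s \right)} = F F + 34 s = F^{2} + 34 s$)
$\left(-12284 + 1035 \cdot 13\right) + x{\left(91,64 \right)} = \left(-12284 + 1035 \cdot 13\right) + \left(91^{2} + 34 \cdot 64\right) = \left(-12284 + 13455\right) + \left(8281 + 2176\right) = 1171 + 10457 = 11628$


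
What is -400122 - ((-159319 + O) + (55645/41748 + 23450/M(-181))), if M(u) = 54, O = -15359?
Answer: -84870190913/375732 ≈ -2.2588e+5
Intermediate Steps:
-400122 - ((-159319 + O) + (55645/41748 + 23450/M(-181))) = -400122 - ((-159319 - 15359) + (55645/41748 + 23450/54)) = -400122 - (-174678 + (55645*(1/41748) + 23450*(1/54))) = -400122 - (-174678 + (55645/41748 + 11725/27)) = -400122 - (-174678 + 163665905/375732) = -400122 - 1*(-65468448391/375732) = -400122 + 65468448391/375732 = -84870190913/375732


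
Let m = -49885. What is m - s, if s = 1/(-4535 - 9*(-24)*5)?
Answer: -172352674/3455 ≈ -49885.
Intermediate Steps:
s = -1/3455 (s = 1/(-4535 + 216*5) = 1/(-4535 + 1080) = 1/(-3455) = -1/3455 ≈ -0.00028944)
m - s = -49885 - 1*(-1/3455) = -49885 + 1/3455 = -172352674/3455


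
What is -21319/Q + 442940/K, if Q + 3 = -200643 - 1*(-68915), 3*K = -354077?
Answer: -167498219857/46642917287 ≈ -3.5911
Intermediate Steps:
K = -354077/3 (K = (⅓)*(-354077) = -354077/3 ≈ -1.1803e+5)
Q = -131731 (Q = -3 + (-200643 - 1*(-68915)) = -3 + (-200643 + 68915) = -3 - 131728 = -131731)
-21319/Q + 442940/K = -21319/(-131731) + 442940/(-354077/3) = -21319*(-1/131731) + 442940*(-3/354077) = 21319/131731 - 1328820/354077 = -167498219857/46642917287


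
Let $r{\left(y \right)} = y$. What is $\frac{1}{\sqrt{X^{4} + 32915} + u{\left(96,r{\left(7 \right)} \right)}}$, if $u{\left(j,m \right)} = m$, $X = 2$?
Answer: $- \frac{7}{32882} + \frac{3 \sqrt{3659}}{32882} \approx 0.0053059$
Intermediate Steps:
$\frac{1}{\sqrt{X^{4} + 32915} + u{\left(96,r{\left(7 \right)} \right)}} = \frac{1}{\sqrt{2^{4} + 32915} + 7} = \frac{1}{\sqrt{16 + 32915} + 7} = \frac{1}{\sqrt{32931} + 7} = \frac{1}{3 \sqrt{3659} + 7} = \frac{1}{7 + 3 \sqrt{3659}}$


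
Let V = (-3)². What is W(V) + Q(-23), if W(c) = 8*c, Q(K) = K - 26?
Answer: 23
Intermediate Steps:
Q(K) = -26 + K
V = 9
W(V) + Q(-23) = 8*9 + (-26 - 23) = 72 - 49 = 23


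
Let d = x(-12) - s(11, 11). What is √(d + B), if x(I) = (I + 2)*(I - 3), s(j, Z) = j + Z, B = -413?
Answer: I*√285 ≈ 16.882*I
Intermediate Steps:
s(j, Z) = Z + j
x(I) = (-3 + I)*(2 + I) (x(I) = (2 + I)*(-3 + I) = (-3 + I)*(2 + I))
d = 128 (d = (-6 + (-12)² - 1*(-12)) - (11 + 11) = (-6 + 144 + 12) - 1*22 = 150 - 22 = 128)
√(d + B) = √(128 - 413) = √(-285) = I*√285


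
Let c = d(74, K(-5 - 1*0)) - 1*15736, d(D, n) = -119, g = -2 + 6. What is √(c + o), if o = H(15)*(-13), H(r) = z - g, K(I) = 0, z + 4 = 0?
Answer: I*√15751 ≈ 125.5*I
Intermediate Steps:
z = -4 (z = -4 + 0 = -4)
g = 4
c = -15855 (c = -119 - 1*15736 = -119 - 15736 = -15855)
H(r) = -8 (H(r) = -4 - 1*4 = -4 - 4 = -8)
o = 104 (o = -8*(-13) = 104)
√(c + o) = √(-15855 + 104) = √(-15751) = I*√15751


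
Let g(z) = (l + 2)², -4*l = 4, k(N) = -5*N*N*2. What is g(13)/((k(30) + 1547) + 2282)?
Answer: -1/5171 ≈ -0.00019339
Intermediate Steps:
k(N) = -10*N² (k(N) = -5*N²*2 = -10*N²)
l = -1 (l = -¼*4 = -1)
g(z) = 1 (g(z) = (-1 + 2)² = 1² = 1)
g(13)/((k(30) + 1547) + 2282) = 1/((-10*30² + 1547) + 2282) = 1/((-10*900 + 1547) + 2282) = 1/((-9000 + 1547) + 2282) = 1/(-7453 + 2282) = 1/(-5171) = 1*(-1/5171) = -1/5171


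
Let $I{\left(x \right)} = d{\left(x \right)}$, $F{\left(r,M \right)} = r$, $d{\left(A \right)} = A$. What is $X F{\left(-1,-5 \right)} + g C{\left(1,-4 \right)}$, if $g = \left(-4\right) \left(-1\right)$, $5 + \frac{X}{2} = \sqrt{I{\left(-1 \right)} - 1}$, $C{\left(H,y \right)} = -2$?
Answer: $2 - 2 i \sqrt{2} \approx 2.0 - 2.8284 i$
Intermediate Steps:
$I{\left(x \right)} = x$
$X = -10 + 2 i \sqrt{2}$ ($X = -10 + 2 \sqrt{-1 - 1} = -10 + 2 \sqrt{-2} = -10 + 2 i \sqrt{2} \approx -10.0 + 2.8284 i$)
$g = 4$
$X F{\left(-1,-5 \right)} + g C{\left(1,-4 \right)} = \left(-10 + 2 i \sqrt{2}\right) \left(-1\right) + 4 \left(-2\right) = \left(10 - 2 i \sqrt{2}\right) - 8 = 2 - 2 i \sqrt{2}$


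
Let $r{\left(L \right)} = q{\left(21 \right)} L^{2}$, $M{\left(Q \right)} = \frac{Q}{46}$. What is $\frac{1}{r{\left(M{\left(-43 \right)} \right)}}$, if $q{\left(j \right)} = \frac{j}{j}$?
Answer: $\frac{2116}{1849} \approx 1.1444$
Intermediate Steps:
$q{\left(j \right)} = 1$
$M{\left(Q \right)} = \frac{Q}{46}$ ($M{\left(Q \right)} = Q \frac{1}{46} = \frac{Q}{46}$)
$r{\left(L \right)} = L^{2}$ ($r{\left(L \right)} = 1 L^{2} = L^{2}$)
$\frac{1}{r{\left(M{\left(-43 \right)} \right)}} = \frac{1}{\left(\frac{1}{46} \left(-43\right)\right)^{2}} = \frac{1}{\left(- \frac{43}{46}\right)^{2}} = \frac{1}{\frac{1849}{2116}} = \frac{2116}{1849}$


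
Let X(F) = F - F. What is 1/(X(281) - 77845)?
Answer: -1/77845 ≈ -1.2846e-5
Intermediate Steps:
X(F) = 0
1/(X(281) - 77845) = 1/(0 - 77845) = 1/(-77845) = -1/77845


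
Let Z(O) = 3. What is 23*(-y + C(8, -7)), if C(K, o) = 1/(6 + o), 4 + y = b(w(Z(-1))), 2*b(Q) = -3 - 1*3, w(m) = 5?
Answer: 138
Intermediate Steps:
b(Q) = -3 (b(Q) = (-3 - 1*3)/2 = (-3 - 3)/2 = (½)*(-6) = -3)
y = -7 (y = -4 - 3 = -7)
23*(-y + C(8, -7)) = 23*(-1*(-7) + 1/(6 - 7)) = 23*(7 + 1/(-1)) = 23*(7 - 1) = 23*6 = 138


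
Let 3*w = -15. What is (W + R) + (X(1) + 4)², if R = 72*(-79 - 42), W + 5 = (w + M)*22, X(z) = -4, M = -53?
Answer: -9993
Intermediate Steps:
w = -5 (w = (⅓)*(-15) = -5)
W = -1281 (W = -5 + (-5 - 53)*22 = -5 - 58*22 = -5 - 1276 = -1281)
R = -8712 (R = 72*(-121) = -8712)
(W + R) + (X(1) + 4)² = (-1281 - 8712) + (-4 + 4)² = -9993 + 0² = -9993 + 0 = -9993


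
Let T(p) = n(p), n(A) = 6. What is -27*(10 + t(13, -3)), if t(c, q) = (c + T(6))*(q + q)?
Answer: 2808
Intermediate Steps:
T(p) = 6
t(c, q) = 2*q*(6 + c) (t(c, q) = (c + 6)*(q + q) = (6 + c)*(2*q) = 2*q*(6 + c))
-27*(10 + t(13, -3)) = -27*(10 + 2*(-3)*(6 + 13)) = -27*(10 + 2*(-3)*19) = -27*(10 - 114) = -27*(-104) = 2808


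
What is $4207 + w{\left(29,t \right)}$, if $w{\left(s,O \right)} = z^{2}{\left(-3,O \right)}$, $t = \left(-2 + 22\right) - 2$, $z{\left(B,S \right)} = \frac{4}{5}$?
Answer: $\frac{105191}{25} \approx 4207.6$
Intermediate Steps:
$z{\left(B,S \right)} = \frac{4}{5}$ ($z{\left(B,S \right)} = 4 \cdot \frac{1}{5} = \frac{4}{5}$)
$t = 18$ ($t = 20 - 2 = 18$)
$w{\left(s,O \right)} = \frac{16}{25}$ ($w{\left(s,O \right)} = \left(\frac{4}{5}\right)^{2} = \frac{16}{25}$)
$4207 + w{\left(29,t \right)} = 4207 + \frac{16}{25} = \frac{105191}{25}$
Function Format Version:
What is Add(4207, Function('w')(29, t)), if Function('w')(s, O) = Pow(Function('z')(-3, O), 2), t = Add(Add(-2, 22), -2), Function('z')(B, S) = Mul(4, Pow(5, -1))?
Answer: Rational(105191, 25) ≈ 4207.6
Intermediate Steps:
Function('z')(B, S) = Rational(4, 5) (Function('z')(B, S) = Mul(4, Rational(1, 5)) = Rational(4, 5))
t = 18 (t = Add(20, -2) = 18)
Function('w')(s, O) = Rational(16, 25) (Function('w')(s, O) = Pow(Rational(4, 5), 2) = Rational(16, 25))
Add(4207, Function('w')(29, t)) = Add(4207, Rational(16, 25)) = Rational(105191, 25)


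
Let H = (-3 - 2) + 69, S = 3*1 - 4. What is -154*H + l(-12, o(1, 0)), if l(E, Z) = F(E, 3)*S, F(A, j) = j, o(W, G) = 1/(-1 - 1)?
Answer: -9859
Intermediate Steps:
o(W, G) = -1/2 (o(W, G) = 1/(-2) = -1/2)
S = -1 (S = 3 - 4 = -1)
H = 64 (H = -5 + 69 = 64)
l(E, Z) = -3 (l(E, Z) = 3*(-1) = -3)
-154*H + l(-12, o(1, 0)) = -154*64 - 3 = -9856 - 3 = -9859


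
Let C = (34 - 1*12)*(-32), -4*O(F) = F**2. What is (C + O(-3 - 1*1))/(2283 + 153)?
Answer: -59/203 ≈ -0.29064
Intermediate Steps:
O(F) = -F**2/4
C = -704 (C = (34 - 12)*(-32) = 22*(-32) = -704)
(C + O(-3 - 1*1))/(2283 + 153) = (-704 - (-3 - 1*1)**2/4)/(2283 + 153) = (-704 - (-3 - 1)**2/4)/2436 = (-704 - 1/4*(-4)**2)*(1/2436) = (-704 - 1/4*16)*(1/2436) = (-704 - 4)*(1/2436) = -708*1/2436 = -59/203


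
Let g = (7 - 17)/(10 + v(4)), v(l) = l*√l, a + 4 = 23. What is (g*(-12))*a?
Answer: 380/3 ≈ 126.67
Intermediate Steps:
a = 19 (a = -4 + 23 = 19)
v(l) = l^(3/2)
g = -5/9 (g = (7 - 17)/(10 + 4^(3/2)) = -10/(10 + 8) = -10/18 = -10*1/18 = -5/9 ≈ -0.55556)
(g*(-12))*a = -5/9*(-12)*19 = (20/3)*19 = 380/3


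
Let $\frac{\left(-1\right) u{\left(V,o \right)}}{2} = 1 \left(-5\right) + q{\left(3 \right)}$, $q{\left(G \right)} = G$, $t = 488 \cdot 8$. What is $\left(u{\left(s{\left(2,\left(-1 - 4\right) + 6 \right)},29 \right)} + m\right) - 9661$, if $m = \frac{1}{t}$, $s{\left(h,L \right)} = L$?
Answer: $- \frac{37700927}{3904} \approx -9657.0$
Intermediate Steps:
$t = 3904$
$m = \frac{1}{3904} \approx 0.00025615$
$u{\left(V,o \right)} = 4$ ($u{\left(V,o \right)} = - 2 \left(1 \left(-5\right) + 3\right) = - 2 \left(-5 + 3\right) = \left(-2\right) \left(-2\right) = 4$)
$\left(u{\left(s{\left(2,\left(-1 - 4\right) + 6 \right)},29 \right)} + m\right) - 9661 = \left(4 + \frac{1}{3904}\right) - 9661 = \frac{15617}{3904} - 9661 = - \frac{37700927}{3904}$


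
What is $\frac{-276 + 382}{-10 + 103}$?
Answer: $\frac{106}{93} \approx 1.1398$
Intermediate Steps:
$\frac{-276 + 382}{-10 + 103} = \frac{106}{93}$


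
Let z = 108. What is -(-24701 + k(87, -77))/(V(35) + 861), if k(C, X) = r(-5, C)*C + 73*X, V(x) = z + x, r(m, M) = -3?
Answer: 30583/1004 ≈ 30.461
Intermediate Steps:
V(x) = 108 + x
k(C, X) = -3*C + 73*X
-(-24701 + k(87, -77))/(V(35) + 861) = -(-24701 + (-3*87 + 73*(-77)))/((108 + 35) + 861) = -(-24701 + (-261 - 5621))/(143 + 861) = -(-24701 - 5882)/1004 = -(-30583)/1004 = -1*(-30583/1004) = 30583/1004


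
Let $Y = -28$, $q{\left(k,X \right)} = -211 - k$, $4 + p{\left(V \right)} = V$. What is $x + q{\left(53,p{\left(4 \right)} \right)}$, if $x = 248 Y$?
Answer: $-7208$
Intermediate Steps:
$p{\left(V \right)} = -4 + V$
$x = -6944$ ($x = 248 \left(-28\right) = -6944$)
$x + q{\left(53,p{\left(4 \right)} \right)} = -6944 - 264 = -7208$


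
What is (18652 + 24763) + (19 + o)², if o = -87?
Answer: 48039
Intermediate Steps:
(18652 + 24763) + (19 + o)² = (18652 + 24763) + (19 - 87)² = 43415 + (-68)² = 43415 + 4624 = 48039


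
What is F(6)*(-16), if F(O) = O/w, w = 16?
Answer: -6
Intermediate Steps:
F(O) = O/16
F(6)*(-16) = ((1/16)*6)*(-16) = (3/8)*(-16) = -6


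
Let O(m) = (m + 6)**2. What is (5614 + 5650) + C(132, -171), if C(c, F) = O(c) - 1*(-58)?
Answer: 30366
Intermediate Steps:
O(m) = (6 + m)**2
C(c, F) = 58 + (6 + c)**2 (C(c, F) = (6 + c)**2 - 1*(-58) = (6 + c)**2 + 58 = 58 + (6 + c)**2)
(5614 + 5650) + C(132, -171) = (5614 + 5650) + (58 + (6 + 132)**2) = 11264 + (58 + 138**2) = 11264 + (58 + 19044) = 11264 + 19102 = 30366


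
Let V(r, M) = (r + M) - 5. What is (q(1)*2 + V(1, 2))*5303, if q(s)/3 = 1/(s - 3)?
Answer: -26515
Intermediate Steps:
V(r, M) = -5 + M + r (V(r, M) = (M + r) - 5 = -5 + M + r)
q(s) = 3/(-3 + s) (q(s) = 3/(s - 3) = 3/(-3 + s))
(q(1)*2 + V(1, 2))*5303 = ((3/(-3 + 1))*2 + (-5 + 2 + 1))*5303 = ((3/(-2))*2 - 2)*5303 = ((3*(-½))*2 - 2)*5303 = (-3/2*2 - 2)*5303 = (-3 - 2)*5303 = -5*5303 = -26515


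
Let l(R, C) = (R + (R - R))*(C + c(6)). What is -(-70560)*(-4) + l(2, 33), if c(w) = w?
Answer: -282162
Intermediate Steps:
l(R, C) = R*(6 + C) (l(R, C) = (R + (R - R))*(C + 6) = (R + 0)*(6 + C) = R*(6 + C))
-(-70560)*(-4) + l(2, 33) = -(-70560)*(-4) + 2*(6 + 33) = -441*640 + 2*39 = -282240 + 78 = -282162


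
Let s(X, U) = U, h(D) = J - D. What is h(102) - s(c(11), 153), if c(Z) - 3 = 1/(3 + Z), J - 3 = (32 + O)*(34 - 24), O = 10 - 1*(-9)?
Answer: 258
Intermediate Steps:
O = 19 (O = 10 + 9 = 19)
J = 513 (J = 3 + (32 + 19)*(34 - 24) = 3 + 51*10 = 3 + 510 = 513)
c(Z) = 3 + 1/(3 + Z)
h(D) = 513 - D
h(102) - s(c(11), 153) = (513 - 1*102) - 1*153 = (513 - 102) - 153 = 411 - 153 = 258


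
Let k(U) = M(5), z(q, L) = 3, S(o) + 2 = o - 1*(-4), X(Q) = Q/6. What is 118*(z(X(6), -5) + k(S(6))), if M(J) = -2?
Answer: 118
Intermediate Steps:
X(Q) = Q/6 (X(Q) = Q*(⅙) = Q/6)
S(o) = 2 + o (S(o) = -2 + (o - 1*(-4)) = -2 + (o + 4) = -2 + (4 + o) = 2 + o)
k(U) = -2
118*(z(X(6), -5) + k(S(6))) = 118*(3 - 2) = 118*1 = 118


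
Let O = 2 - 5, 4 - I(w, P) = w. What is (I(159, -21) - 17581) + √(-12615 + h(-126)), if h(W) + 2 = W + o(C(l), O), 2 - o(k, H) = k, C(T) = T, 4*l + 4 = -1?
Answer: -17736 + I*√50959/2 ≈ -17736.0 + 112.87*I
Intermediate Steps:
l = -5/4 (l = -1 + (¼)*(-1) = -1 - ¼ = -5/4 ≈ -1.2500)
I(w, P) = 4 - w
O = -3
o(k, H) = 2 - k
h(W) = 5/4 + W (h(W) = -2 + (W + (2 - 1*(-5/4))) = -2 + (W + (2 + 5/4)) = -2 + (W + 13/4) = -2 + (13/4 + W) = 5/4 + W)
(I(159, -21) - 17581) + √(-12615 + h(-126)) = ((4 - 1*159) - 17581) + √(-12615 + (5/4 - 126)) = ((4 - 159) - 17581) + √(-12615 - 499/4) = (-155 - 17581) + √(-50959/4) = -17736 + I*√50959/2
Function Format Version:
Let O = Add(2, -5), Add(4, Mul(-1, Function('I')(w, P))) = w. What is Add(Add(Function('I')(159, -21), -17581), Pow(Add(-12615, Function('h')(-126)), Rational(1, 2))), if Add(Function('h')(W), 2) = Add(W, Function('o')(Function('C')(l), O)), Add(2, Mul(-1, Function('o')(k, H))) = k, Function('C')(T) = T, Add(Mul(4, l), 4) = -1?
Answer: Add(-17736, Mul(Rational(1, 2), I, Pow(50959, Rational(1, 2)))) ≈ Add(-17736., Mul(112.87, I))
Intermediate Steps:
l = Rational(-5, 4) (l = Add(-1, Mul(Rational(1, 4), -1)) = Add(-1, Rational(-1, 4)) = Rational(-5, 4) ≈ -1.2500)
Function('I')(w, P) = Add(4, Mul(-1, w))
O = -3
Function('o')(k, H) = Add(2, Mul(-1, k))
Function('h')(W) = Add(Rational(5, 4), W) (Function('h')(W) = Add(-2, Add(W, Add(2, Mul(-1, Rational(-5, 4))))) = Add(-2, Add(W, Add(2, Rational(5, 4)))) = Add(-2, Add(W, Rational(13, 4))) = Add(-2, Add(Rational(13, 4), W)) = Add(Rational(5, 4), W))
Add(Add(Function('I')(159, -21), -17581), Pow(Add(-12615, Function('h')(-126)), Rational(1, 2))) = Add(Add(Add(4, Mul(-1, 159)), -17581), Pow(Add(-12615, Add(Rational(5, 4), -126)), Rational(1, 2))) = Add(Add(Add(4, -159), -17581), Pow(Add(-12615, Rational(-499, 4)), Rational(1, 2))) = Add(Add(-155, -17581), Pow(Rational(-50959, 4), Rational(1, 2))) = Add(-17736, Mul(Rational(1, 2), I, Pow(50959, Rational(1, 2))))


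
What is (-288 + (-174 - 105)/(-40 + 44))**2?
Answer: 2047761/16 ≈ 1.2799e+5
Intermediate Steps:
(-288 + (-174 - 105)/(-40 + 44))**2 = (-288 - 279/4)**2 = (-1431/4)**2 = 2047761/16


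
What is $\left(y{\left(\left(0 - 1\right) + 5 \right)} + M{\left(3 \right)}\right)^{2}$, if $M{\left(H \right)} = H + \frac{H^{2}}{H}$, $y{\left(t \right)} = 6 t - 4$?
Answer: $676$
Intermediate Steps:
$y{\left(t \right)} = -4 + 6 t$
$M{\left(H \right)} = 2 H$ ($M{\left(H \right)} = H + H = 2 H$)
$\left(y{\left(\left(0 - 1\right) + 5 \right)} + M{\left(3 \right)}\right)^{2} = \left(\left(-4 + 6 \left(\left(0 - 1\right) + 5\right)\right) + 2 \cdot 3\right)^{2} = \left(\left(-4 + 6 \left(-1 + 5\right)\right) + 6\right)^{2} = \left(\left(-4 + 6 \cdot 4\right) + 6\right)^{2} = \left(\left(-4 + 24\right) + 6\right)^{2} = \left(20 + 6\right)^{2} = 26^{2} = 676$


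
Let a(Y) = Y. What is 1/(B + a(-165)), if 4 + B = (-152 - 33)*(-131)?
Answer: 1/24066 ≈ 4.1552e-5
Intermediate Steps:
B = 24231 (B = -4 + (-152 - 33)*(-131) = -4 - 185*(-131) = -4 + 24235 = 24231)
1/(B + a(-165)) = 1/(24231 - 165) = 1/24066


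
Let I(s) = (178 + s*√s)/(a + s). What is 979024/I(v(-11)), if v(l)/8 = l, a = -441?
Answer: -23046714472/178289 - 22787762624*I*√22/178289 ≈ -1.2927e+5 - 5.995e+5*I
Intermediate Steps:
v(l) = 8*l
I(s) = (178 + s^(3/2))/(-441 + s) (I(s) = (178 + s*√s)/(-441 + s) = (178 + s^(3/2))/(-441 + s))
979024/I(v(-11)) = 979024/(((178 + (8*(-11))^(3/2))/(-441 + 8*(-11)))) = 979024/(((178 + (-88)^(3/2))/(-441 - 88))) = 979024/(((178 - 176*I*√22)/(-529))) = 979024/((-(178 - 176*I*√22)/529)) = 979024/(-178/529 + 176*I*√22/529)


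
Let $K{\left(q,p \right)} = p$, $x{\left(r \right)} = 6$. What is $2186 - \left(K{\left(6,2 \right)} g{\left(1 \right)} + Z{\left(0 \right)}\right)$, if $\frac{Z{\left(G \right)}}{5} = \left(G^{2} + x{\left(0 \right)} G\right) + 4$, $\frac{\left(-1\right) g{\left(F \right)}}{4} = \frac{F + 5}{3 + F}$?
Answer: $2178$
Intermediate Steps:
$g{\left(F \right)} = - \frac{4 \left(5 + F\right)}{3 + F}$ ($g{\left(F \right)} = - 4 \frac{F + 5}{3 + F} = - 4 \frac{5 + F}{3 + F} = - \frac{4 \left(5 + F\right)}{3 + F}$)
$Z{\left(G \right)} = 20 + 5 G^{2} + 30 G$ ($Z{\left(G \right)} = 5 \left(\left(G^{2} + 6 G\right) + 4\right) = 5 \left(4 + G^{2} + 6 G\right) = 20 + 5 G^{2} + 30 G$)
$2186 - \left(K{\left(6,2 \right)} g{\left(1 \right)} + Z{\left(0 \right)}\right) = 2186 - \left(2 \frac{4 \left(-5 - 1\right)}{3 + 1} + \left(20 + 5 \cdot 0^{2} + 30 \cdot 0\right)\right) = 2186 - \left(2 \frac{4 \left(-5 - 1\right)}{4} + \left(20 + 5 \cdot 0 + 0\right)\right) = 2186 - \left(2 \cdot 4 \cdot \frac{1}{4} \left(-6\right) + \left(20 + 0 + 0\right)\right) = 2186 - \left(2 \left(-6\right) + 20\right) = 2186 - \left(-12 + 20\right) = 2186 - 8 = 2178$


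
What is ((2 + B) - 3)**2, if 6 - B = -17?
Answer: 484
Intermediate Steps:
B = 23 (B = 6 - 1*(-17) = 6 + 17 = 23)
((2 + B) - 3)**2 = ((2 + 23) - 3)**2 = (25 - 3)**2 = 22**2 = 484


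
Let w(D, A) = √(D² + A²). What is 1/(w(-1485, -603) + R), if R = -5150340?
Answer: -286130/1473666641487 - √31714/2947333282974 ≈ -1.9422e-7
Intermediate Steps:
w(D, A) = √(A² + D²)
1/(w(-1485, -603) + R) = 1/(√((-603)² + (-1485)²) - 5150340) = 1/(√(363609 + 2205225) - 5150340) = 1/(√2568834 - 5150340) = 1/(9*√31714 - 5150340) = 1/(-5150340 + 9*√31714)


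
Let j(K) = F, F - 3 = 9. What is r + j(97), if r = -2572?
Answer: -2560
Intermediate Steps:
F = 12 (F = 3 + 9 = 12)
j(K) = 12
r + j(97) = -2572 + 12 = -2560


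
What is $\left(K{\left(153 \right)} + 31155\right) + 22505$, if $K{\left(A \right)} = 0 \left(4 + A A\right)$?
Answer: $53660$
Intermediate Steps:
$K{\left(A \right)} = 0$ ($K{\left(A \right)} = 0 \left(4 + A^{2}\right) = 0$)
$\left(K{\left(153 \right)} + 31155\right) + 22505 = \left(0 + 31155\right) + 22505 = 31155 + 22505 = 53660$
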